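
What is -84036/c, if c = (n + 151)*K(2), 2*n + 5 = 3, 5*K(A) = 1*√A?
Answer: -7003*√2/5 ≈ -1980.7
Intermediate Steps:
K(A) = √A/5 (K(A) = (1*√A)/5 = √A/5)
n = -1 (n = -5/2 + (½)*3 = -5/2 + 3/2 = -1)
c = 30*√2 (c = (-1 + 151)*(√2/5) = 150*(√2/5) = 30*√2 ≈ 42.426)
-84036/c = -84036*√2/60 = -7003*√2/5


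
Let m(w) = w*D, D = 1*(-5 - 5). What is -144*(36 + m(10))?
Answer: 9216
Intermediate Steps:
D = -10 (D = 1*(-10) = -10)
m(w) = -10*w (m(w) = w*(-10) = -10*w)
-144*(36 + m(10)) = -144*(36 - 10*10) = -144*(36 - 100) = -144*(-64) = 9216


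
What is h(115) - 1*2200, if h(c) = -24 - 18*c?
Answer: -4294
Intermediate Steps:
h(c) = -24 - 18*c
h(115) - 1*2200 = (-24 - 18*115) - 1*2200 = (-24 - 2070) - 2200 = -2094 - 2200 = -4294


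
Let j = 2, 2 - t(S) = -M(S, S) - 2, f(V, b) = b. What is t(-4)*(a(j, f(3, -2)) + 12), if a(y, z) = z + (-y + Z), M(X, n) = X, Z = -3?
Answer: 0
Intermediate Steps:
t(S) = 4 + S (t(S) = 2 - (-S - 2) = 2 - (-2 - S) = 2 + (2 + S) = 4 + S)
a(y, z) = -3 + z - y (a(y, z) = z + (-y - 3) = z + (-3 - y) = -3 + z - y)
t(-4)*(a(j, f(3, -2)) + 12) = (4 - 4)*((-3 - 2 - 1*2) + 12) = 0*((-3 - 2 - 2) + 12) = 0*(-7 + 12) = 0*5 = 0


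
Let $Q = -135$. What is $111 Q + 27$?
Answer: $-14958$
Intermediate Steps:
$111 Q + 27 = 111 \left(-135\right) + 27 = -14985 + 27 = -14958$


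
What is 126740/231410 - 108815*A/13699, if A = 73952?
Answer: -26602494838422/45286937 ≈ -5.8742e+5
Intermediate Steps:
126740/231410 - 108815*A/13699 = 126740/231410 - 108815/(13699/73952) = 126740*(1/231410) - 108815/(13699*(1/73952)) = 12674/23141 - 108815/13699/73952 = 12674/23141 - 108815*73952/13699 = 12674/23141 - 1149583840/1957 = -26602494838422/45286937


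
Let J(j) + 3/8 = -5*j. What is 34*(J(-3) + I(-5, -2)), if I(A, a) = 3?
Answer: 2397/4 ≈ 599.25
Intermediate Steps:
J(j) = -3/8 - 5*j
34*(J(-3) + I(-5, -2)) = 34*((-3/8 - 5*(-3)) + 3) = 34*((-3/8 + 15) + 3) = 34*(117/8 + 3) = 34*(141/8) = 2397/4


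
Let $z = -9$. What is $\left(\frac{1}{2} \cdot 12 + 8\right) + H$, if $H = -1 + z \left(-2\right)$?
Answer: $31$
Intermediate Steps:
$H = 17$ ($H = -1 - -18 = -1 + 18 = 17$)
$\left(\frac{1}{2} \cdot 12 + 8\right) + H = \left(\frac{1}{2} \cdot 12 + 8\right) + 17 = \left(6 + 8\right) + 17 = 14 + 17 = 31$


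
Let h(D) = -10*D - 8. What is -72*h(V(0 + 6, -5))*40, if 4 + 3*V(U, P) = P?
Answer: -63360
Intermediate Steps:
V(U, P) = -4/3 + P/3
h(D) = -8 - 10*D
-72*h(V(0 + 6, -5))*40 = -72*(-8 - 10*(-4/3 + (⅓)*(-5)))*40 = -72*(-8 - 10*(-4/3 - 5/3))*40 = -72*(-8 - 10*(-3))*40 = -72*(-8 + 30)*40 = -72*22*40 = -1584*40 = -63360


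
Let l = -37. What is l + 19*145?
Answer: 2718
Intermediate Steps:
l + 19*145 = -37 + 19*145 = -37 + 2755 = 2718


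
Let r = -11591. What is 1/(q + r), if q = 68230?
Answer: 1/56639 ≈ 1.7656e-5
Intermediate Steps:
1/(q + r) = 1/(68230 - 11591) = 1/56639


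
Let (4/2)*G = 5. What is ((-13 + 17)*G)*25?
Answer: 250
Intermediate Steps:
G = 5/2 (G = (½)*5 = 5/2 ≈ 2.5000)
((-13 + 17)*G)*25 = ((-13 + 17)*(5/2))*25 = (4*(5/2))*25 = 10*25 = 250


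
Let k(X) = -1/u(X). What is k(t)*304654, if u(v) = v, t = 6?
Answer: -152327/3 ≈ -50776.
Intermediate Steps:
k(X) = -1/X
k(t)*304654 = -1/6*304654 = -152327/3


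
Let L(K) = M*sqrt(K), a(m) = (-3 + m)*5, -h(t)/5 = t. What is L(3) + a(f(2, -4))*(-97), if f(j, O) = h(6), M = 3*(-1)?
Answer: 16005 - 3*sqrt(3) ≈ 16000.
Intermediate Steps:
M = -3
h(t) = -5*t
f(j, O) = -30 (f(j, O) = -5*6 = -30)
a(m) = -15 + 5*m
L(K) = -3*sqrt(K)
L(3) + a(f(2, -4))*(-97) = -3*sqrt(3) + (-15 + 5*(-30))*(-97) = -3*sqrt(3) + (-15 - 150)*(-97) = -3*sqrt(3) - 165*(-97) = -3*sqrt(3) + 16005 = 16005 - 3*sqrt(3)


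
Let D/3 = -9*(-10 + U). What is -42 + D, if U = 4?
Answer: 120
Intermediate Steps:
D = 162 (D = 3*(-9*(-10 + 4)) = 3*(-9*(-6)) = 3*54 = 162)
-42 + D = -42 + 162 = 120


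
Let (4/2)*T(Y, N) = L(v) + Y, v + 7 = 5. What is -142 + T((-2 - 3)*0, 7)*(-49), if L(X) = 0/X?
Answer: -142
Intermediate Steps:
v = -2 (v = -7 + 5 = -2)
L(X) = 0
T(Y, N) = Y/2 (T(Y, N) = (0 + Y)/2 = Y/2)
-142 + T((-2 - 3)*0, 7)*(-49) = -142 + (((-2 - 3)*0)/2)*(-49) = -142 + ((-5*0)/2)*(-49) = -142 + ((½)*0)*(-49) = -142 + 0*(-49) = -142 + 0 = -142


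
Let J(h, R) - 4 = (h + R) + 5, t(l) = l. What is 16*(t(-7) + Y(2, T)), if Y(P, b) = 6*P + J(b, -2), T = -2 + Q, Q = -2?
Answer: 128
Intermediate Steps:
J(h, R) = 9 + R + h (J(h, R) = 4 + ((h + R) + 5) = 4 + ((R + h) + 5) = 4 + (5 + R + h) = 9 + R + h)
T = -4 (T = -2 - 2 = -4)
Y(P, b) = 7 + b + 6*P (Y(P, b) = 6*P + (9 - 2 + b) = 6*P + (7 + b) = 7 + b + 6*P)
16*(t(-7) + Y(2, T)) = 16*(-7 + (7 - 4 + 6*2)) = 16*(-7 + (7 - 4 + 12)) = 16*(-7 + 15) = 16*8 = 128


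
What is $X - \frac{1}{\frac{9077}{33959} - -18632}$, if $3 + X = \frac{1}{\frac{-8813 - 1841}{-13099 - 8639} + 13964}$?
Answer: $- \frac{9934726830875453}{3311595413490555} \approx -3.0$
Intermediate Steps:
$X = - \frac{455329260}{151780043}$ ($X = -3 + \frac{1}{\frac{-8813 - 1841}{-13099 - 8639} + 13964} = -3 + \frac{1}{- \frac{10654}{-21738} + 13964} = -3 + \frac{1}{\left(-10654\right) \left(- \frac{1}{21738}\right) + 13964} = -3 + \frac{1}{\frac{5327}{10869} + 13964} = -3 + \frac{1}{\frac{151780043}{10869}} = -3 + \frac{10869}{151780043} = - \frac{455329260}{151780043} \approx -2.9999$)
$X - \frac{1}{\frac{9077}{33959} - -18632} = - \frac{455329260}{151780043} - \frac{1}{\frac{9077}{33959} - -18632} = - \frac{455329260}{151780043} - \frac{1}{9077 \cdot \frac{1}{33959} + \left(-3414 + 22046\right)} = - \frac{455329260}{151780043} - \frac{1}{\frac{313}{1171} + 18632} = - \frac{455329260}{151780043} - \frac{1}{\frac{21818385}{1171}} = - \frac{455329260}{151780043} - \frac{1171}{21818385} = - \frac{9934726830875453}{3311595413490555}$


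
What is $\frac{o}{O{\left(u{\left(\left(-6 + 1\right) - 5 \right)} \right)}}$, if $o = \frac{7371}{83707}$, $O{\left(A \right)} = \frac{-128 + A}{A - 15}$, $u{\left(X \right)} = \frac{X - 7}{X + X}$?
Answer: $\frac{160461}{16374377} \approx 0.0097995$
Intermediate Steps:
$u{\left(X \right)} = \frac{-7 + X}{2 X}$
$O{\left(A \right)} = \frac{-128 + A}{-15 + A}$
$o = \frac{567}{6439}$ ($o = 7371 \cdot \frac{1}{83707} = \frac{567}{6439} \approx 0.088057$)
$\frac{o}{O{\left(u{\left(\left(-6 + 1\right) - 5 \right)} \right)}} = \frac{567}{6439 \frac{-128 + \frac{-7 + \left(\left(-6 + 1\right) - 5\right)}{2 \left(\left(-6 + 1\right) - 5\right)}}{-15 + \frac{-7 + \left(\left(-6 + 1\right) - 5\right)}{2 \left(\left(-6 + 1\right) - 5\right)}}} = \frac{567}{6439 \frac{-128 + \frac{-7 - 10}{2 \left(-5 - 5\right)}}{-15 + \frac{-7 - 10}{2 \left(-5 - 5\right)}}} = \frac{567}{6439 \frac{-128 + \frac{-7 - 10}{2 \left(-10\right)}}{-15 + \frac{-7 - 10}{2 \left(-10\right)}}} = \frac{567}{6439 \frac{-128 + \frac{1}{2} \left(- \frac{1}{10}\right) \left(-17\right)}{-15 + \frac{1}{2} \left(- \frac{1}{10}\right) \left(-17\right)}} = \frac{567}{6439 \frac{-128 + \frac{17}{20}}{-15 + \frac{17}{20}}} = \frac{567}{6439 \frac{1}{- \frac{283}{20}} \left(- \frac{2543}{20}\right)} = \frac{567}{6439 \left(\left(- \frac{20}{283}\right) \left(- \frac{2543}{20}\right)\right)} = \frac{567}{6439 \cdot \frac{2543}{283}} = \frac{567}{6439} \cdot \frac{283}{2543} = \frac{160461}{16374377}$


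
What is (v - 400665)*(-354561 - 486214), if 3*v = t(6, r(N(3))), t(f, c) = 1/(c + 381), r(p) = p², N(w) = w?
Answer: 6063644063815/18 ≈ 3.3687e+11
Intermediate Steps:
t(f, c) = 1/(381 + c)
v = 1/1170 (v = 1/(3*(381 + 3²)) = 1/(3*(381 + 9)) = (⅓)/390 = (⅓)*(1/390) = 1/1170 ≈ 0.00085470)
(v - 400665)*(-354561 - 486214) = (1/1170 - 400665)*(-354561 - 486214) = -468778049/1170*(-840775) = 6063644063815/18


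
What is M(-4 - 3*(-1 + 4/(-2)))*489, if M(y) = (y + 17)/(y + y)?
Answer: 5379/5 ≈ 1075.8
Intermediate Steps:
M(y) = (17 + y)/(2*y) (M(y) = (17 + y)/((2*y)) = (17 + y)*(1/(2*y)) = (17 + y)/(2*y))
M(-4 - 3*(-1 + 4/(-2)))*489 = ((17 + (-4 - 3*(-1 + 4/(-2))))/(2*(-4 - 3*(-1 + 4/(-2)))))*489 = ((17 + (-4 - 3*(-1 + 4*(-½))))/(2*(-4 - 3*(-1 + 4*(-½)))))*489 = ((17 + (-4 - 3*(-1 - 2)))/(2*(-4 - 3*(-1 - 2))))*489 = ((17 + (-4 - 3*(-3)))/(2*(-4 - 3*(-3))))*489 = ((17 + (-4 + 9))/(2*(-4 + 9)))*489 = ((½)*(17 + 5)/5)*489 = ((½)*(⅕)*22)*489 = (11/5)*489 = 5379/5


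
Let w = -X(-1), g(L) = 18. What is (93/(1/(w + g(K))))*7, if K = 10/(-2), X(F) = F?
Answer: 12369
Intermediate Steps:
K = -5 (K = 10*(-½) = -5)
w = 1 (w = -1*(-1) = 1)
(93/(1/(w + g(K))))*7 = (93/(1/(1 + 18)))*7 = (93/(1/19))*7 = (93*19)*7 = 1767*7 = 12369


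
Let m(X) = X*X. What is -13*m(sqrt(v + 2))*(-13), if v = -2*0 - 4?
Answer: -338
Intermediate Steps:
v = -4 (v = 0 - 4 = -4)
m(X) = X**2
-13*m(sqrt(v + 2))*(-13) = -13*(sqrt(-4 + 2))**2*(-13) = -13*(sqrt(-2))**2*(-13) = -13*(I*sqrt(2))**2*(-13) = -13*(-2)*(-13) = 26*(-13) = -338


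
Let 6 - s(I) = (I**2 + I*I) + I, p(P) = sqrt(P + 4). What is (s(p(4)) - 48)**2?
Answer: 3372 + 232*sqrt(2) ≈ 3700.1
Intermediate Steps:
p(P) = sqrt(4 + P)
s(I) = 6 - I - 2*I**2 (s(I) = 6 - ((I**2 + I*I) + I) = 6 - ((I**2 + I**2) + I) = 6 - (2*I**2 + I) = 6 - (I + 2*I**2) = 6 + (-I - 2*I**2) = 6 - I - 2*I**2)
(s(p(4)) - 48)**2 = ((6 - sqrt(4 + 4) - 2*(sqrt(4 + 4))**2) - 48)**2 = ((6 - sqrt(8) - 2*(sqrt(8))**2) - 48)**2 = ((6 - 2*sqrt(2) - 2*(2*sqrt(2))**2) - 48)**2 = ((6 - 2*sqrt(2) - 2*8) - 48)**2 = ((6 - 2*sqrt(2) - 16) - 48)**2 = ((-10 - 2*sqrt(2)) - 48)**2 = (-58 - 2*sqrt(2))**2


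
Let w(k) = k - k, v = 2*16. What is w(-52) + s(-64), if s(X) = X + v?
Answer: -32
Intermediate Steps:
v = 32
w(k) = 0
s(X) = 32 + X (s(X) = X + 32 = 32 + X)
w(-52) + s(-64) = 0 + (32 - 64) = 0 - 32 = -32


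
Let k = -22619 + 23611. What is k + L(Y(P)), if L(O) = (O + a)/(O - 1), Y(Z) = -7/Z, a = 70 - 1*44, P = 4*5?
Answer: 973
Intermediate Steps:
P = 20
a = 26 (a = 70 - 44 = 26)
L(O) = (26 + O)/(-1 + O) (L(O) = (O + 26)/(O - 1) = (26 + O)/(-1 + O))
k = 992
k + L(Y(P)) = 992 + (26 - 7/20)/(-1 - 7/20) = 992 + (513/20)/(-27/20) = 992 - 20/27*513/20 = 992 - 19 = 973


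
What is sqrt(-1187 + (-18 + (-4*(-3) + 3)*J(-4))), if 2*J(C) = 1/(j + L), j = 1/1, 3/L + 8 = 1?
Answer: I*sqrt(19070)/4 ≈ 34.524*I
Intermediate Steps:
L = -3/7 (L = 3/(-8 + 1) = 3/(-7) = 3*(-1/7) = -3/7 ≈ -0.42857)
j = 1
J(C) = 7/8 (J(C) = 1/(2*(1 - 3/7)) = 1/(2*(4/7)) = (1/2)*(7/4) = 7/8)
sqrt(-1187 + (-18 + (-4*(-3) + 3)*J(-4))) = sqrt(-1187 + (-18 + (-4*(-3) + 3)*(7/8))) = sqrt(-1187 + (-18 + (12 + 3)*(7/8))) = sqrt(-1187 + (-18 + 15*(7/8))) = sqrt(-1187 + (-18 + 105/8)) = sqrt(-1187 - 39/8) = sqrt(-9535/8) = I*sqrt(19070)/4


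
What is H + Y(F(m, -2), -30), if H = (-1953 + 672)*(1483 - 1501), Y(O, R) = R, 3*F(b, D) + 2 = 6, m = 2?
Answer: 23028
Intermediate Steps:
F(b, D) = 4/3 (F(b, D) = -⅔ + (⅓)*6 = -⅔ + 2 = 4/3)
H = 23058 (H = -1281*(-18) = 23058)
H + Y(F(m, -2), -30) = 23058 - 30 = 23028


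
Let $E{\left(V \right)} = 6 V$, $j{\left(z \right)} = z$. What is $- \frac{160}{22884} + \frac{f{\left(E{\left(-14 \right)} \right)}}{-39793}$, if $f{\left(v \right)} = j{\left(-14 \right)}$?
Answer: $- \frac{1511626}{227655753} \approx -0.00664$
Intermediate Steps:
$f{\left(v \right)} = -14$
$- \frac{160}{22884} + \frac{f{\left(E{\left(-14 \right)} \right)}}{-39793} = - \frac{160}{22884} - \frac{14}{-39793} = \left(-160\right) \frac{1}{22884} - - \frac{14}{39793} = - \frac{40}{5721} + \frac{14}{39793} = - \frac{1511626}{227655753}$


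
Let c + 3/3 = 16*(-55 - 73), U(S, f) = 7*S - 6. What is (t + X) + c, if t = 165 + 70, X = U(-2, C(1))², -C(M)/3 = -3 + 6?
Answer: -1414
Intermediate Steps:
C(M) = -9 (C(M) = -3*(-3 + 6) = -3*3 = -9)
U(S, f) = -6 + 7*S
c = -2049 (c = -1 + 16*(-55 - 73) = -1 + 16*(-128) = -1 - 2048 = -2049)
X = 400 (X = (-6 + 7*(-2))² = (-6 - 14)² = (-20)² = 400)
t = 235
(t + X) + c = (235 + 400) - 2049 = 635 - 2049 = -1414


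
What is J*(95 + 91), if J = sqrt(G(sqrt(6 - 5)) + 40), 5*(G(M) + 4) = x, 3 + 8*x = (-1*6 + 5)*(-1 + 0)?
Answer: 93*sqrt(3595)/5 ≈ 1115.2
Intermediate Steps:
x = -1/4 (x = -3/8 + ((-1*6 + 5)*(-1 + 0))/8 = -3/8 + ((-6 + 5)*(-1))/8 = -3/8 + (-1*(-1))/8 = -3/8 + (1/8)*1 = -3/8 + 1/8 = -1/4 ≈ -0.25000)
G(M) = -81/20 (G(M) = -4 + (1/5)*(-1/4) = -4 - 1/20 = -81/20)
J = sqrt(3595)/10 (J = sqrt(-81/20 + 40) = sqrt(719/20) = sqrt(3595)/10 ≈ 5.9958)
J*(95 + 91) = (sqrt(3595)/10)*(95 + 91) = (sqrt(3595)/10)*186 = 93*sqrt(3595)/5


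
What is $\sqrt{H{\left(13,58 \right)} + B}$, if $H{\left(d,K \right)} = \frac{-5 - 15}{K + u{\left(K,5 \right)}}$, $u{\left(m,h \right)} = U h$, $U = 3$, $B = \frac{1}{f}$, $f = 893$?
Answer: $\frac{77 i \sqrt{195567}}{65189} \approx 0.52235 i$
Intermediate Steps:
$B = \frac{1}{893} \approx 0.0011198$
$u{\left(m,h \right)} = 3 h$
$H{\left(d,K \right)} = - \frac{20}{15 + K}$ ($H{\left(d,K \right)} = \frac{-5 - 15}{K + 3 \cdot 5} = - \frac{20}{K + 15} = - \frac{20}{15 + K}$)
$\sqrt{H{\left(13,58 \right)} + B} = \sqrt{- \frac{20}{15 + 58} + \frac{1}{893}} = \sqrt{- \frac{20}{73} + \frac{1}{893}} = \sqrt{- \frac{17787}{65189}} = \frac{77 i \sqrt{195567}}{65189}$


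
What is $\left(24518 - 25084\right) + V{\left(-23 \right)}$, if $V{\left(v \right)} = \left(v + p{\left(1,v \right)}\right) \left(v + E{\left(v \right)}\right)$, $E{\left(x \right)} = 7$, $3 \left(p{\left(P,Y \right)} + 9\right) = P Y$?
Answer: $\frac{206}{3} \approx 68.667$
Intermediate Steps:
$p{\left(P,Y \right)} = -9 + \frac{P Y}{3}$
$V{\left(v \right)} = \left(-9 + \frac{4 v}{3}\right) \left(7 + v\right)$ ($V{\left(v \right)} = \left(v + \left(-9 + \frac{1}{3} \cdot 1 v\right)\right) \left(v + 7\right) = \left(v + \left(-9 + \frac{v}{3}\right)\right) \left(7 + v\right) = \left(-9 + \frac{4 v}{3}\right) \left(7 + v\right)$)
$\left(24518 - 25084\right) + V{\left(-23 \right)} = \left(24518 - 25084\right) + \left(-63 + \frac{1}{3} \left(-23\right) + \frac{4 \left(-23\right)^{2}}{3}\right) = -566 - - \frac{1904}{3} = -566 + \frac{1904}{3} = \frac{206}{3}$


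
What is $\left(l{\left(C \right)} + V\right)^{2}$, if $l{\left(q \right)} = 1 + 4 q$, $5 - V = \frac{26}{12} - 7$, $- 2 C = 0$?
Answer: $\frac{4225}{36} \approx 117.36$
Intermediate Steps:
$C = 0$ ($C = \left(- \frac{1}{2}\right) 0 = 0$)
$V = \frac{59}{6}$ ($V = 5 - \left(\frac{26}{12} - 7\right) = 5 - \left(26 \cdot \frac{1}{12} - 7\right) = 5 - \left(\frac{13}{6} - 7\right) = 5 - - \frac{29}{6} = 5 + \frac{29}{6} = \frac{59}{6} \approx 9.8333$)
$\left(l{\left(C \right)} + V\right)^{2} = \left(\left(1 + 4 \cdot 0\right) + \frac{59}{6}\right)^{2} = \left(\left(1 + 0\right) + \frac{59}{6}\right)^{2} = \left(1 + \frac{59}{6}\right)^{2} = \left(\frac{65}{6}\right)^{2} = \frac{4225}{36}$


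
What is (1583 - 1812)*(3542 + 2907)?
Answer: -1476821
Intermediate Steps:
(1583 - 1812)*(3542 + 2907) = -229*6449 = -1476821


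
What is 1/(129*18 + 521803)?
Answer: 1/524125 ≈ 1.9079e-6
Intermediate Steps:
1/(129*18 + 521803) = 1/(2322 + 521803) = 1/524125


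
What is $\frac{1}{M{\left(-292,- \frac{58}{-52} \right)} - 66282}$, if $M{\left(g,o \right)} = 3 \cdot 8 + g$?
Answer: $- \frac{1}{66550} \approx -1.5026 \cdot 10^{-5}$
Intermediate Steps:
$M{\left(g,o \right)} = 24 + g$
$\frac{1}{M{\left(-292,- \frac{58}{-52} \right)} - 66282} = \frac{1}{\left(24 - 292\right) - 66282} = \frac{1}{-268 - 66282} = \frac{1}{-66550} = - \frac{1}{66550}$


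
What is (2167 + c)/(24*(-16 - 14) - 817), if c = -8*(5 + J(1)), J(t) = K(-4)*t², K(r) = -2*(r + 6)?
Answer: -2159/1537 ≈ -1.4047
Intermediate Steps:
K(r) = -12 - 2*r (K(r) = -2*(6 + r) = -12 - 2*r)
J(t) = -4*t² (J(t) = (-12 - 2*(-4))*t² = (-12 + 8)*t² = -4*t²)
c = -8 (c = -8*(5 - 4*1²) = -8*(5 - 4*1) = -8*(5 - 4) = -8*1 = -8)
(2167 + c)/(24*(-16 - 14) - 817) = (2167 - 8)/(24*(-16 - 14) - 817) = 2159/(24*(-30) - 817) = 2159/(-720 - 817) = 2159/(-1537) = 2159*(-1/1537) = -2159/1537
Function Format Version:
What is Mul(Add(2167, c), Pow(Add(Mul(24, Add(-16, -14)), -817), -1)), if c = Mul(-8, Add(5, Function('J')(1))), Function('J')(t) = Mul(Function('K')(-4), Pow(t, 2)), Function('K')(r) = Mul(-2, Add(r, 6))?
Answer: Rational(-2159, 1537) ≈ -1.4047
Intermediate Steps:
Function('K')(r) = Add(-12, Mul(-2, r)) (Function('K')(r) = Mul(-2, Add(6, r)) = Add(-12, Mul(-2, r)))
Function('J')(t) = Mul(-4, Pow(t, 2)) (Function('J')(t) = Mul(Add(-12, Mul(-2, -4)), Pow(t, 2)) = Mul(Add(-12, 8), Pow(t, 2)) = Mul(-4, Pow(t, 2)))
c = -8 (c = Mul(-8, Add(5, Mul(-4, Pow(1, 2)))) = Mul(-8, Add(5, Mul(-4, 1))) = Mul(-8, Add(5, -4)) = Mul(-8, 1) = -8)
Mul(Add(2167, c), Pow(Add(Mul(24, Add(-16, -14)), -817), -1)) = Mul(Add(2167, -8), Pow(Add(Mul(24, Add(-16, -14)), -817), -1)) = Mul(2159, Pow(Add(Mul(24, -30), -817), -1)) = Mul(2159, Pow(Add(-720, -817), -1)) = Mul(2159, Pow(-1537, -1)) = Mul(2159, Rational(-1, 1537)) = Rational(-2159, 1537)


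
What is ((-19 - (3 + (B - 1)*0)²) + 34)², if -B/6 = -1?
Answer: 36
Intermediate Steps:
B = 6 (B = -6*(-1) = 6)
((-19 - (3 + (B - 1)*0)²) + 34)² = ((-19 - (3 + (6 - 1)*0)²) + 34)² = ((-19 - (3 + 5*0)²) + 34)² = ((-19 - (3 + 0)²) + 34)² = ((-19 - 1*3²) + 34)² = ((-19 - 1*9) + 34)² = ((-19 - 9) + 34)² = (-28 + 34)² = 6² = 36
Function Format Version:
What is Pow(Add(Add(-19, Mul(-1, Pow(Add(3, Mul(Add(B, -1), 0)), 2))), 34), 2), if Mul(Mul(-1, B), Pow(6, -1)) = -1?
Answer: 36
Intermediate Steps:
B = 6 (B = Mul(-6, -1) = 6)
Pow(Add(Add(-19, Mul(-1, Pow(Add(3, Mul(Add(B, -1), 0)), 2))), 34), 2) = Pow(Add(Add(-19, Mul(-1, Pow(Add(3, Mul(Add(6, -1), 0)), 2))), 34), 2) = Pow(Add(Add(-19, Mul(-1, Pow(Add(3, Mul(5, 0)), 2))), 34), 2) = Pow(Add(Add(-19, Mul(-1, Pow(Add(3, 0), 2))), 34), 2) = Pow(Add(Add(-19, Mul(-1, Pow(3, 2))), 34), 2) = Pow(Add(Add(-19, Mul(-1, 9)), 34), 2) = Pow(Add(Add(-19, -9), 34), 2) = Pow(Add(-28, 34), 2) = Pow(6, 2) = 36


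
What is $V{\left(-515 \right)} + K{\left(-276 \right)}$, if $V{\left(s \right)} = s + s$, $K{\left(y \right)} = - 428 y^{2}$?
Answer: $-32604358$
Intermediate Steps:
$V{\left(s \right)} = 2 s$
$V{\left(-515 \right)} + K{\left(-276 \right)} = 2 \left(-515\right) - 428 \left(-276\right)^{2} = -1030 - 32603328 = -32604358$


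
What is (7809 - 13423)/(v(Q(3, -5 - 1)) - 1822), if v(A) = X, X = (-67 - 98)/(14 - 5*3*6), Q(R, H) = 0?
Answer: 426664/138307 ≈ 3.0849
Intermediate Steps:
X = 165/76 (X = -165/(14 - 15*6) = -165/(14 - 90) = -165/(-76) = -165*(-1/76) = 165/76 ≈ 2.1711)
v(A) = 165/76
(7809 - 13423)/(v(Q(3, -5 - 1)) - 1822) = (7809 - 13423)/(165/76 - 1822) = -5614/(-138307/76) = -5614*(-76/138307) = 426664/138307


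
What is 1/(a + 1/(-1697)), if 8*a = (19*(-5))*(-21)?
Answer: 13576/3385507 ≈ 0.0040100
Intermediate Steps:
a = 1995/8 (a = ((19*(-5))*(-21))/8 = (-95*(-21))/8 = (⅛)*1995 = 1995/8 ≈ 249.38)
1/(a + 1/(-1697)) = 1/(1995/8 + 1/(-1697)) = 1/(1995/8 - 1/1697) = 1/(3385507/13576) = 13576/3385507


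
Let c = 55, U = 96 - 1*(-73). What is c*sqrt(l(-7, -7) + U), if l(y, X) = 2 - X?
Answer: 55*sqrt(178) ≈ 733.79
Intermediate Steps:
U = 169 (U = 96 + 73 = 169)
c*sqrt(l(-7, -7) + U) = 55*sqrt((2 - 1*(-7)) + 169) = 55*sqrt((2 + 7) + 169) = 55*sqrt(9 + 169) = 55*sqrt(178)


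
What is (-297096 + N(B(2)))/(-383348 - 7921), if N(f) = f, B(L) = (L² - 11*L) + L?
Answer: 297112/391269 ≈ 0.75935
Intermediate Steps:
B(L) = L² - 10*L
(-297096 + N(B(2)))/(-383348 - 7921) = (-297096 + 2*(-10 + 2))/(-383348 - 7921) = (-297096 + 2*(-8))/(-391269) = (-297096 - 16)*(-1/391269) = -297112*(-1/391269) = 297112/391269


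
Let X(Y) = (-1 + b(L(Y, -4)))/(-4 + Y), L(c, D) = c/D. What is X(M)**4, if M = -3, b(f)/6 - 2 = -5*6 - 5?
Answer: 1568239201/2401 ≈ 6.5316e+5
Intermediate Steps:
b(f) = -198 (b(f) = 12 + 6*(-5*6 - 5) = 12 + 6*(-30 - 5) = 12 + 6*(-35) = 12 - 210 = -198)
X(Y) = -199/(-4 + Y) (X(Y) = (-1 - 198)/(-4 + Y) = -199/(-4 + Y))
X(M)**4 = (-199/(-4 - 3))**4 = (-199/(-7))**4 = (-199*(-1/7))**4 = (199/7)**4 = 1568239201/2401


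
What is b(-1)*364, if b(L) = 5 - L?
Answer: 2184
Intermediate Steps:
b(-1)*364 = (5 - 1*(-1))*364 = (5 + 1)*364 = 6*364 = 2184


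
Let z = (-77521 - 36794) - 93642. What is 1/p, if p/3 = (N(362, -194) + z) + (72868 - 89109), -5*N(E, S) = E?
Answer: -5/3364056 ≈ -1.4863e-6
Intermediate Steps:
z = -207957 (z = -114315 - 93642 = -207957)
N(E, S) = -E/5
p = -3364056/5 (p = 3*((-⅕*362 - 207957) + (72868 - 89109)) = 3*((-362/5 - 207957) - 16241) = 3*(-1040147/5 - 16241) = 3*(-1121352/5) = -3364056/5 ≈ -6.7281e+5)
1/p = 1/(-3364056/5) = -5/3364056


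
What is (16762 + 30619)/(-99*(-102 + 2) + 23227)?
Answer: 47381/33127 ≈ 1.4303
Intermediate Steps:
(16762 + 30619)/(-99*(-102 + 2) + 23227) = 47381/(-99*(-100) + 23227) = 47381/(9900 + 23227) = 47381/33127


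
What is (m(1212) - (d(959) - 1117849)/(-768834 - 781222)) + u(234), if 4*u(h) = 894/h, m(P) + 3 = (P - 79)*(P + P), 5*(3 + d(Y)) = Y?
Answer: 830126136572071/302260920 ≈ 2.7464e+6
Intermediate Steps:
d(Y) = -3 + Y/5
m(P) = -3 + 2*P*(-79 + P) (m(P) = -3 + (P - 79)*(P + P) = -3 + (-79 + P)*(2*P) = -3 + 2*P*(-79 + P))
u(h) = 447/(2*h) (u(h) = (894/h)/4 = 447/(2*h))
(m(1212) - (d(959) - 1117849)/(-768834 - 781222)) + u(234) = ((-3 - 158*1212 + 2*1212**2) - ((-3 + (1/5)*959) - 1117849)/(-768834 - 781222)) + (447/2)/234 = ((-3 - 191496 + 2*1468944) - ((-3 + 959/5) - 1117849)/(-1550056)) + (447/2)*(1/234) = ((-3 - 191496 + 2937888) - (944/5 - 1117849)*(-1)/1550056) + 149/156 = (2746389 - (-5588301)*(-1)/(5*1550056)) + 149/156 = (2746389 - 1*5588301/7750280) + 149/156 = (2746389 - 5588301/7750280) + 149/156 = 21285278150619/7750280 + 149/156 = 830126136572071/302260920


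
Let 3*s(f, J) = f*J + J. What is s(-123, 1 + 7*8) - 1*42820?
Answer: -45138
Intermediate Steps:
s(f, J) = J/3 + J*f/3 (s(f, J) = (f*J + J)/3 = (J*f + J)/3 = (J + J*f)/3 = J/3 + J*f/3)
s(-123, 1 + 7*8) - 1*42820 = (1 + 7*8)*(1 - 123)/3 - 1*42820 = (⅓)*(1 + 56)*(-122) - 42820 = (⅓)*57*(-122) - 42820 = -2318 - 42820 = -45138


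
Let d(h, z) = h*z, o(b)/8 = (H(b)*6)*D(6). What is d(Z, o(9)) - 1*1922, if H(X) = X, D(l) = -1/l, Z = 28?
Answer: -3938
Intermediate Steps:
o(b) = -8*b (o(b) = 8*((b*6)*(-1/6)) = 8*((6*b)*(-1*⅙)) = 8*((6*b)*(-⅙)) = 8*(-b) = -8*b)
d(Z, o(9)) - 1*1922 = 28*(-8*9) - 1*1922 = 28*(-72) - 1922 = -2016 - 1922 = -3938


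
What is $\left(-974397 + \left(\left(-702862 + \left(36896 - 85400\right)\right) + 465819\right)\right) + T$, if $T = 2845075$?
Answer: $1585131$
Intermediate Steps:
$\left(-974397 + \left(\left(-702862 + \left(36896 - 85400\right)\right) + 465819\right)\right) + T = \left(-974397 + \left(\left(-702862 + \left(36896 - 85400\right)\right) + 465819\right)\right) + 2845075 = \left(-974397 + \left(\left(-702862 - 48504\right) + 465819\right)\right) + 2845075 = \left(-974397 + \left(-751366 + 465819\right)\right) + 2845075 = \left(-974397 - 285547\right) + 2845075 = -1259944 + 2845075 = 1585131$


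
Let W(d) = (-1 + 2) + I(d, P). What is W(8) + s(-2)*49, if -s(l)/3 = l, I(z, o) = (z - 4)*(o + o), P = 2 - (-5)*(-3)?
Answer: 191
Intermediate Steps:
P = -13 (P = 2 - 1*15 = 2 - 15 = -13)
I(z, o) = 2*o*(-4 + z) (I(z, o) = (-4 + z)*(2*o) = 2*o*(-4 + z))
s(l) = -3*l
W(d) = 105 - 26*d (W(d) = (-1 + 2) + 2*(-13)*(-4 + d) = 1 + (104 - 26*d) = 105 - 26*d)
W(8) + s(-2)*49 = (105 - 26*8) - 3*(-2)*49 = (105 - 208) + 6*49 = -103 + 294 = 191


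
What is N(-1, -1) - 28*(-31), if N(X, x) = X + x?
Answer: 866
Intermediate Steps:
N(-1, -1) - 28*(-31) = (-1 - 1) - 28*(-31) = -2 + 868 = 866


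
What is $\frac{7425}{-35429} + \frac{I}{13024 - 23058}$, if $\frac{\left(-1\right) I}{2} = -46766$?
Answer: $- \frac{1694123839}{177747293} \approx -9.5311$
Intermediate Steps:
$I = 93532$ ($I = \left(-2\right) \left(-46766\right) = 93532$)
$\frac{7425}{-35429} + \frac{I}{13024 - 23058} = \frac{7425}{-35429} + \frac{93532}{13024 - 23058} = 7425 \left(- \frac{1}{35429}\right) + \frac{93532}{-10034} = - \frac{7425}{35429} + 93532 \left(- \frac{1}{10034}\right) = - \frac{7425}{35429} - \frac{46766}{5017} = - \frac{1694123839}{177747293}$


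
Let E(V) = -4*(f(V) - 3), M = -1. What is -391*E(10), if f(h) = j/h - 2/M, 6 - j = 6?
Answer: -1564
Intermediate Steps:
j = 0 (j = 6 - 1*6 = 6 - 6 = 0)
f(h) = 2 (f(h) = 0/h - 2/(-1) = 0 - 2*(-1) = 0 + 2 = 2)
E(V) = 4 (E(V) = -4*(2 - 3) = -4*(-1) = 4)
-391*E(10) = -391*4 = -1564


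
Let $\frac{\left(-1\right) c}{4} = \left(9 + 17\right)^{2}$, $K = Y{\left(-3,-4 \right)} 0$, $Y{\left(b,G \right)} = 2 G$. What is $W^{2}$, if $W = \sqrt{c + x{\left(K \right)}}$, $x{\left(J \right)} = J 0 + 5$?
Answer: $-2699$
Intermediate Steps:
$K = 0$ ($K = 2 \left(-4\right) 0 = \left(-8\right) 0 = 0$)
$x{\left(J \right)} = 5$ ($x{\left(J \right)} = 0 + 5 = 5$)
$c = -2704$ ($c = - 4 \left(9 + 17\right)^{2} = - 4 \cdot 26^{2} = \left(-4\right) 676 = -2704$)
$W = i \sqrt{2699}$ ($W = \sqrt{-2704 + 5} = \sqrt{-2699} = i \sqrt{2699} \approx 51.952 i$)
$W^{2} = \left(i \sqrt{2699}\right)^{2} = -2699$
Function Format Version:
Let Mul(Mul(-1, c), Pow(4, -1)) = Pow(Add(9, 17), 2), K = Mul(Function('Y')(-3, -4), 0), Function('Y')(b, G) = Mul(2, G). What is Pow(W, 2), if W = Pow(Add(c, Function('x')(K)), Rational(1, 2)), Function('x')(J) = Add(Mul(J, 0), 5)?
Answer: -2699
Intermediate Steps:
K = 0 (K = Mul(Mul(2, -4), 0) = Mul(-8, 0) = 0)
Function('x')(J) = 5 (Function('x')(J) = Add(0, 5) = 5)
c = -2704 (c = Mul(-4, Pow(Add(9, 17), 2)) = Mul(-4, Pow(26, 2)) = Mul(-4, 676) = -2704)
W = Mul(I, Pow(2699, Rational(1, 2))) (W = Pow(Add(-2704, 5), Rational(1, 2)) = Pow(-2699, Rational(1, 2)) = Mul(I, Pow(2699, Rational(1, 2))) ≈ Mul(51.952, I))
Pow(W, 2) = Pow(Mul(I, Pow(2699, Rational(1, 2))), 2) = -2699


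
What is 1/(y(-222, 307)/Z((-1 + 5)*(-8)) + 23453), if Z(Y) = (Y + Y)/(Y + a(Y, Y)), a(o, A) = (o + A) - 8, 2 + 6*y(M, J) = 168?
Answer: 24/563951 ≈ 4.2557e-5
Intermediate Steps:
y(M, J) = 83/3 (y(M, J) = -⅓ + (⅙)*168 = -⅓ + 28 = 83/3)
a(o, A) = -8 + A + o (a(o, A) = (A + o) - 8 = -8 + A + o)
Z(Y) = 2*Y/(-8 + 3*Y) (Z(Y) = (Y + Y)/(Y + (-8 + Y + Y)) = (2*Y)/(Y + (-8 + 2*Y)) = (2*Y)/(-8 + 3*Y) = 2*Y/(-8 + 3*Y))
1/(y(-222, 307)/Z((-1 + 5)*(-8)) + 23453) = 1/(83/(3*((2*((-1 + 5)*(-8))/(-8 + 3*((-1 + 5)*(-8)))))) + 23453) = 1/(83/(3*((2*(4*(-8))/(-8 + 3*(4*(-8)))))) + 23453) = 1/(83/(3*((2*(-32)/(-8 + 3*(-32))))) + 23453) = 1/(83/(3*((2*(-32)/(-8 - 96)))) + 23453) = 1/(83/(3*((2*(-32)/(-104)))) + 23453) = 1/(83/(3*((2*(-32)*(-1/104)))) + 23453) = 1/(83/(3*(8/13)) + 23453) = 1/((83/3)*(13/8) + 23453) = 1/(1079/24 + 23453) = 1/(563951/24) = 24/563951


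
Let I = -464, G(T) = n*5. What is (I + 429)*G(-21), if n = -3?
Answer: 525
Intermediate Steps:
G(T) = -15 (G(T) = -3*5 = -15)
(I + 429)*G(-21) = (-464 + 429)*(-15) = -35*(-15) = 525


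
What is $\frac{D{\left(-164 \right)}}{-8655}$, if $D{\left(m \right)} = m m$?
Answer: $- \frac{26896}{8655} \approx -3.1076$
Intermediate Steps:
$D{\left(m \right)} = m^{2}$
$\frac{D{\left(-164 \right)}}{-8655} = \frac{\left(-164\right)^{2}}{-8655} = 26896 \left(- \frac{1}{8655}\right) = - \frac{26896}{8655}$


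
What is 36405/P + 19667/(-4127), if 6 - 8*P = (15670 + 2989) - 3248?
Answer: -100327841/4238429 ≈ -23.671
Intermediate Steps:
P = -15405/8 (P = ¾ - ((15670 + 2989) - 3248)/8 = ¾ - (18659 - 3248)/8 = ¾ - ⅛*15411 = ¾ - 15411/8 = -15405/8 ≈ -1925.6)
36405/P + 19667/(-4127) = 36405/(-15405/8) + 19667/(-4127) = 36405*(-8/15405) + 19667*(-1/4127) = -19416/1027 - 19667/4127 = -100327841/4238429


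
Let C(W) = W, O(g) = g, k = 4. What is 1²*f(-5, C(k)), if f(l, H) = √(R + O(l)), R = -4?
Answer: 3*I ≈ 3.0*I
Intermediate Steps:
f(l, H) = √(-4 + l)
1²*f(-5, C(k)) = 1²*√(-4 - 5) = 1*√(-9) = 1*(3*I) = 3*I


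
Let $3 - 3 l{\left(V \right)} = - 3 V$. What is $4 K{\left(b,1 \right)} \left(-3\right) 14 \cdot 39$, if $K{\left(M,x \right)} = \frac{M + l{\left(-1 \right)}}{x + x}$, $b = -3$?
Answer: $9828$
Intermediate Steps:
$l{\left(V \right)} = 1 + V$ ($l{\left(V \right)} = 1 - \frac{\left(-3\right) V}{3} = 1 + V$)
$K{\left(M,x \right)} = \frac{M}{2 x}$ ($K{\left(M,x \right)} = \frac{M + \left(1 - 1\right)}{x + x} = \frac{M + 0}{2 x} = M \frac{1}{2 x} = \frac{M}{2 x}$)
$4 K{\left(b,1 \right)} \left(-3\right) 14 \cdot 39 = 4 \cdot \frac{1}{2} \left(-3\right) 1^{-1} \left(-3\right) 14 \cdot 39 = 4 \cdot \frac{1}{2} \left(-3\right) 1 \left(-3\right) 14 \cdot 39 = 4 \left(- \frac{3}{2}\right) \left(-3\right) 14 \cdot 39 = \left(-6\right) \left(-3\right) 14 \cdot 39 = 18 \cdot 14 \cdot 39 = 252 \cdot 39 = 9828$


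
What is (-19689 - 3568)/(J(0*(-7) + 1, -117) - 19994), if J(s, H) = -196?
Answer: 23257/20190 ≈ 1.1519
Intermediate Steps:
(-19689 - 3568)/(J(0*(-7) + 1, -117) - 19994) = (-19689 - 3568)/(-196 - 19994) = -23257/(-20190) = -23257*(-1/20190) = 23257/20190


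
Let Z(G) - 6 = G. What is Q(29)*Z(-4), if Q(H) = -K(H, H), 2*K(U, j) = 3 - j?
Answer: 26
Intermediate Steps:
Z(G) = 6 + G
K(U, j) = 3/2 - j/2 (K(U, j) = (3 - j)/2 = 3/2 - j/2)
Q(H) = -3/2 + H/2 (Q(H) = -(3/2 - H/2) = -3/2 + H/2)
Q(29)*Z(-4) = (-3/2 + (1/2)*29)*(6 - 4) = (-3/2 + 29/2)*2 = 13*2 = 26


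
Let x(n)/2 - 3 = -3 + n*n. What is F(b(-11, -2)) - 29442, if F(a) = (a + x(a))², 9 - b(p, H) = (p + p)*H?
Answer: 5802783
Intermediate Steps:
x(n) = 2*n² (x(n) = 6 + 2*(-3 + n*n) = 6 + 2*(-3 + n²) = 6 + (-6 + 2*n²) = 2*n²)
b(p, H) = 9 - 2*H*p (b(p, H) = 9 - (p + p)*H = 9 - 2*p*H = 9 - 2*H*p)
F(a) = (a + 2*a²)²
F(b(-11, -2)) - 29442 = (9 - 2*(-2)*(-11))²*(1 + 2*(9 - 2*(-2)*(-11)))² - 29442 = (9 - 44)²*(1 + 2*(9 - 44))² - 29442 = (-35)²*(1 + 2*(-35))² - 29442 = 1225*(1 - 70)² - 29442 = 1225*(-69)² - 29442 = 1225*4761 - 29442 = 5832225 - 29442 = 5802783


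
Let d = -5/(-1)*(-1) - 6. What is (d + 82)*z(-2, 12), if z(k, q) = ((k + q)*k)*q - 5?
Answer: -17395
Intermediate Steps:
z(k, q) = -5 + k*q*(k + q) (z(k, q) = (k*(k + q))*q - 5 = k*q*(k + q) - 5 = -5 + k*q*(k + q))
d = -11 (d = -5*(-1)*(-1) - 6 = 5*(-1) - 6 = -5 - 6 = -11)
(d + 82)*z(-2, 12) = (-11 + 82)*(-5 - 2*12² + 12*(-2)²) = 71*(-5 - 2*144 + 12*4) = 71*(-5 - 288 + 48) = 71*(-245) = -17395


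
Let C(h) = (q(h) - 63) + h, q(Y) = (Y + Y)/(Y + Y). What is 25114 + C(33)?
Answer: 25085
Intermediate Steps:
q(Y) = 1 (q(Y) = (2*Y)/((2*Y)) = (2*Y)*(1/(2*Y)) = 1)
C(h) = -62 + h (C(h) = (1 - 63) + h = -62 + h)
25114 + C(33) = 25114 + (-62 + 33) = 25114 - 29 = 25085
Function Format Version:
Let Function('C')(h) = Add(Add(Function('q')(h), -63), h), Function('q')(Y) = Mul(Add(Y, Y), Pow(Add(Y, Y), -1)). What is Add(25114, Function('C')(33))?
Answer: 25085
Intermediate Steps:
Function('q')(Y) = 1 (Function('q')(Y) = Mul(Mul(2, Y), Pow(Mul(2, Y), -1)) = Mul(Mul(2, Y), Mul(Rational(1, 2), Pow(Y, -1))) = 1)
Function('C')(h) = Add(-62, h) (Function('C')(h) = Add(Add(1, -63), h) = Add(-62, h))
Add(25114, Function('C')(33)) = Add(25114, Add(-62, 33)) = Add(25114, -29) = 25085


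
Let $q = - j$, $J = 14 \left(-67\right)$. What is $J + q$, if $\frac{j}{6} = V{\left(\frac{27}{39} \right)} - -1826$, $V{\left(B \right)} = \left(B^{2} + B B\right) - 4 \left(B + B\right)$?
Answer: $- \frac{2005442}{169} \approx -11867.0$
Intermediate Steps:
$V{\left(B \right)} = - 8 B + 2 B^{2}$ ($V{\left(B \right)} = \left(B^{2} + B^{2}\right) - 4 \cdot 2 B = 2 B^{2} - 8 B = - 8 B + 2 B^{2}$)
$J = -938$
$j = \frac{1846920}{169}$ ($j = 6 \left(2 \cdot \frac{27}{39} \left(-4 + \frac{27}{39}\right) - -1826\right) = 6 \left(2 \cdot 27 \cdot \frac{1}{39} \left(-4 + 27 \cdot \frac{1}{39}\right) + 1826\right) = 6 \left(2 \cdot \frac{9}{13} \left(-4 + \frac{9}{13}\right) + 1826\right) = 6 \left(2 \cdot \frac{9}{13} \left(- \frac{43}{13}\right) + 1826\right) = 6 \left(- \frac{774}{169} + 1826\right) = 6 \cdot \frac{307820}{169} = \frac{1846920}{169} \approx 10929.0$)
$q = - \frac{1846920}{169}$ ($q = \left(-1\right) \frac{1846920}{169} = - \frac{1846920}{169} \approx -10929.0$)
$J + q = -938 - \frac{1846920}{169} = - \frac{2005442}{169}$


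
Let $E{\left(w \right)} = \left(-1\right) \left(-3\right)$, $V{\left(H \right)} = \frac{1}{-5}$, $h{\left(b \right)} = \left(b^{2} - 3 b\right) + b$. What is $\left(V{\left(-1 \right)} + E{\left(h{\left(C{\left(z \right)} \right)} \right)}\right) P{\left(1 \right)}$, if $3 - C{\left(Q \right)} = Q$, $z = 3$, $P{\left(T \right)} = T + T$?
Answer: $\frac{28}{5} \approx 5.6$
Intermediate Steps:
$P{\left(T \right)} = 2 T$
$C{\left(Q \right)} = 3 - Q$
$h{\left(b \right)} = b^{2} - 2 b$
$V{\left(H \right)} = - \frac{1}{5}$
$E{\left(w \right)} = 3$
$\left(V{\left(-1 \right)} + E{\left(h{\left(C{\left(z \right)} \right)} \right)}\right) P{\left(1 \right)} = \left(- \frac{1}{5} + 3\right) 2 \cdot 1 = \frac{14}{5} \cdot 2 = \frac{28}{5}$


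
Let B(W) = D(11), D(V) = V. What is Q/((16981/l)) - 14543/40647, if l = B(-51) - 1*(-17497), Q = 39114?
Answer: 27835140244381/690226707 ≈ 40328.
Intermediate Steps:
B(W) = 11
l = 17508 (l = 11 - 1*(-17497) = 11 + 17497 = 17508)
Q/((16981/l)) - 14543/40647 = 39114/((16981/17508)) - 14543/40647 = 39114/((16981*(1/17508))) - 14543*1/40647 = 39114/(16981/17508) - 14543/40647 = 39114*(17508/16981) - 14543/40647 = 684807912/16981 - 14543/40647 = 27835140244381/690226707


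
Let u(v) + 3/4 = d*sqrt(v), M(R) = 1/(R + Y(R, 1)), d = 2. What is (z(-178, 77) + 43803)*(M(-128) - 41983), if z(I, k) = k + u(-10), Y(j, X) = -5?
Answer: -245010323395/133 - 11167480*I*sqrt(10)/133 ≈ -1.8422e+9 - 2.6552e+5*I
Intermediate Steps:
M(R) = 1/(-5 + R) (M(R) = 1/(R - 5) = 1/(-5 + R))
u(v) = -3/4 + 2*sqrt(v)
z(I, k) = -3/4 + k + 2*I*sqrt(10) (z(I, k) = k + (-3/4 + 2*sqrt(-10)) = k + (-3/4 + 2*(I*sqrt(10))) = k + (-3/4 + 2*I*sqrt(10)) = -3/4 + k + 2*I*sqrt(10))
(z(-178, 77) + 43803)*(M(-128) - 41983) = ((-3/4 + 77 + 2*I*sqrt(10)) + 43803)*(1/(-5 - 128) - 41983) = ((305/4 + 2*I*sqrt(10)) + 43803)*(1/(-133) - 41983) = (175517/4 + 2*I*sqrt(10))*(-1/133 - 41983) = (175517/4 + 2*I*sqrt(10))*(-5583740/133) = -245010323395/133 - 11167480*I*sqrt(10)/133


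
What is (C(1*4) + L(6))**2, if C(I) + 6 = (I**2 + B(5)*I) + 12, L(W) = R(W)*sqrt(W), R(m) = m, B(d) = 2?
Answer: 1116 + 360*sqrt(6) ≈ 1997.8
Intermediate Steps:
L(W) = W**(3/2) (L(W) = W*sqrt(W) = W**(3/2))
C(I) = 6 + I**2 + 2*I (C(I) = -6 + ((I**2 + 2*I) + 12) = -6 + (12 + I**2 + 2*I) = 6 + I**2 + 2*I)
(C(1*4) + L(6))**2 = ((6 + (1*4)**2 + 2*(1*4)) + 6**(3/2))**2 = ((6 + 4**2 + 2*4) + 6*sqrt(6))**2 = ((6 + 16 + 8) + 6*sqrt(6))**2 = (30 + 6*sqrt(6))**2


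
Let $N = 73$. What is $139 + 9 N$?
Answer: $796$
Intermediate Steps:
$139 + 9 N = 139 + 9 \cdot 73 = 139 + 657 = 796$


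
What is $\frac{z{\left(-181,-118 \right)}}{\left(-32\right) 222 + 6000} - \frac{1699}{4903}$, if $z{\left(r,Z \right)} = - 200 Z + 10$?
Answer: $- \frac{19605921}{902152} \approx -21.732$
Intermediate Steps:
$z{\left(r,Z \right)} = 10 - 200 Z$
$\frac{z{\left(-181,-118 \right)}}{\left(-32\right) 222 + 6000} - \frac{1699}{4903} = \frac{10 - -23600}{\left(-32\right) 222 + 6000} - \frac{1699}{4903} = \frac{10 + 23600}{-7104 + 6000} - \frac{1699}{4903} = \frac{23610}{-1104} - \frac{1699}{4903} = 23610 \left(- \frac{1}{1104}\right) - \frac{1699}{4903} = - \frac{3935}{184} - \frac{1699}{4903} = - \frac{19605921}{902152}$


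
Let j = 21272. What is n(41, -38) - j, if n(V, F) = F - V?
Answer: -21351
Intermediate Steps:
n(41, -38) - j = (-38 - 1*41) - 1*21272 = (-38 - 41) - 21272 = -79 - 21272 = -21351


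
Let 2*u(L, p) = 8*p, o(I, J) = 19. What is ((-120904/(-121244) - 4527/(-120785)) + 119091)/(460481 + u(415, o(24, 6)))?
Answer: 25647619500976/99185396627835 ≈ 0.25858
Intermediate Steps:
u(L, p) = 4*p (u(L, p) = (8*p)/2 = 4*p)
((-120904/(-121244) - 4527/(-120785)) + 119091)/(460481 + u(415, o(24, 6))) = ((-120904/(-121244) - 4527/(-120785)) + 119091)/(460481 + 4*19) = ((-120904*(-1/121244) - 4527*(-1/120785)) + 119091)/(460481 + 76) = ((1778/1783 + 4527/120785) + 119091)/460557 = (222827371/215359655 + 119091)*(1/460557) = (25647619500976/215359655)*(1/460557) = 25647619500976/99185396627835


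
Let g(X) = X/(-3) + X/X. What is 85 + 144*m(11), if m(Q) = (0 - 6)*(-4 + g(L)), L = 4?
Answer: 3829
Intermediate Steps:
g(X) = 1 - X/3 (g(X) = X*(-1/3) + 1 = -X/3 + 1 = 1 - X/3)
m(Q) = 26 (m(Q) = (0 - 6)*(-4 + (1 - 1/3*4)) = -6*(-4 + (1 - 4/3)) = -6*(-4 - 1/3) = -6*(-13/3) = 26)
85 + 144*m(11) = 85 + 144*26 = 85 + 3744 = 3829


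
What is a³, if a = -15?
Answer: -3375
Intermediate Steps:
a³ = (-15)³ = -3375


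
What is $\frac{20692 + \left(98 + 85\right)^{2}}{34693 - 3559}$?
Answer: $\frac{54181}{31134} \approx 1.7403$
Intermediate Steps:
$\frac{20692 + \left(98 + 85\right)^{2}}{34693 - 3559} = \frac{20692 + 183^{2}}{31134} = \left(20692 + 33489\right) \frac{1}{31134} = 54181 \cdot \frac{1}{31134} = \frac{54181}{31134}$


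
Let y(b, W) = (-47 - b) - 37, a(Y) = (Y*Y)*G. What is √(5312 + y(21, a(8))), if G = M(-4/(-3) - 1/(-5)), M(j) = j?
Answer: √5207 ≈ 72.160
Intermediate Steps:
G = 23/15 (G = -4/(-3) - 1/(-5) = -4*(-⅓) - 1*(-⅕) = 4/3 + ⅕ = 23/15 ≈ 1.5333)
a(Y) = 23*Y²/15 (a(Y) = (Y*Y)*(23/15) = Y²*(23/15) = 23*Y²/15)
y(b, W) = -84 - b
√(5312 + y(21, a(8))) = √(5312 + (-84 - 1*21)) = √(5312 + (-84 - 21)) = √(5312 - 105) = √5207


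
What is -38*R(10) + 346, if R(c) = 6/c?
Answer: 1616/5 ≈ 323.20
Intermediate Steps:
-38*R(10) + 346 = -228/10 + 346 = -38*⅗ + 346 = -114/5 + 346 = 1616/5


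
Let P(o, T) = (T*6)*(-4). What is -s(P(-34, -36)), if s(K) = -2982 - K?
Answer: 3846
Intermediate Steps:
P(o, T) = -24*T (P(o, T) = (6*T)*(-4) = -24*T)
-s(P(-34, -36)) = -(-2982 - (-24)*(-36)) = -(-2982 - 1*864) = -(-2982 - 864) = -1*(-3846) = 3846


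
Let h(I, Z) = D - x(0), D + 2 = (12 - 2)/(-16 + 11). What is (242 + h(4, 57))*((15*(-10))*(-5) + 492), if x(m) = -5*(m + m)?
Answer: 295596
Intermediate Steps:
D = -4 (D = -2 + (12 - 2)/(-16 + 11) = -2 + 10/(-5) = -2 + 10*(-1/5) = -2 - 2 = -4)
x(m) = -10*m
h(I, Z) = -4 (h(I, Z) = -4 - (-10)*0 = -4 - 1*0 = -4 + 0 = -4)
(242 + h(4, 57))*((15*(-10))*(-5) + 492) = (242 - 4)*((15*(-10))*(-5) + 492) = 238*(-150*(-5) + 492) = 238*(750 + 492) = 238*1242 = 295596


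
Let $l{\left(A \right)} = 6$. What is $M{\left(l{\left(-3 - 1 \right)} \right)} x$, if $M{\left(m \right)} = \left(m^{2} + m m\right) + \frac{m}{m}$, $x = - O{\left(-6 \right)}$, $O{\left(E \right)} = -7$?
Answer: $511$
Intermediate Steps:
$x = 7$ ($x = \left(-1\right) \left(-7\right) = 7$)
$M{\left(m \right)} = 1 + 2 m^{2}$ ($M{\left(m \right)} = \left(m^{2} + m^{2}\right) + 1 = 2 m^{2} + 1 = 1 + 2 m^{2}$)
$M{\left(l{\left(-3 - 1 \right)} \right)} x = \left(1 + 2 \cdot 6^{2}\right) 7 = \left(1 + 2 \cdot 36\right) 7 = \left(1 + 72\right) 7 = 73 \cdot 7 = 511$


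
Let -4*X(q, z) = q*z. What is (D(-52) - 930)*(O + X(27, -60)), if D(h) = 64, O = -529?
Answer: 107384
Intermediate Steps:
X(q, z) = -q*z/4
(D(-52) - 930)*(O + X(27, -60)) = (64 - 930)*(-529 - 1/4*27*(-60)) = -866*(-529 + 405) = -866*(-124) = 107384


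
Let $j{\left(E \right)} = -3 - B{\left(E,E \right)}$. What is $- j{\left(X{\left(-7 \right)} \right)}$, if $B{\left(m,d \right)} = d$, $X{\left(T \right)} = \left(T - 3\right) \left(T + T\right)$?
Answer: $143$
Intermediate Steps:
$X{\left(T \right)} = 2 T \left(-3 + T\right)$ ($X{\left(T \right)} = \left(-3 + T\right) 2 T = 2 T \left(-3 + T\right)$)
$j{\left(E \right)} = -3 - E$
$- j{\left(X{\left(-7 \right)} \right)} = - (-3 - 2 \left(-7\right) \left(-3 - 7\right)) = - (-3 - 2 \left(-7\right) \left(-10\right)) = - (-3 - 140) = \left(-1\right) \left(-143\right) = 143$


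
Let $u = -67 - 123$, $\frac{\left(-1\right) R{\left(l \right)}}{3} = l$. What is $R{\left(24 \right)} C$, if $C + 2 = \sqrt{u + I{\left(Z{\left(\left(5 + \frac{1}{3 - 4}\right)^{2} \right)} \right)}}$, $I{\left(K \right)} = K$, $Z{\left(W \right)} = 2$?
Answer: $144 - 144 i \sqrt{47} \approx 144.0 - 987.21 i$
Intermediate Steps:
$R{\left(l \right)} = - 3 l$
$u = -190$
$C = -2 + 2 i \sqrt{47}$ ($C = -2 + \sqrt{-190 + 2} = -2 + \sqrt{-188} = -2 + 2 i \sqrt{47} \approx -2.0 + 13.711 i$)
$R{\left(24 \right)} C = \left(-3\right) 24 \left(-2 + 2 i \sqrt{47}\right) = - 72 \left(-2 + 2 i \sqrt{47}\right) = 144 - 144 i \sqrt{47}$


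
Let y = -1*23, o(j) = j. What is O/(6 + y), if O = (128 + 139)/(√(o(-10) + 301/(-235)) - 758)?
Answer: 267*√235/(17*(758*√235 - I*√2651)) ≈ 0.02072 + 9.1809e-5*I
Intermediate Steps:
y = -23
O = 267/(-758 + I*√622985/235) (O = (128 + 139)/(√(-10 + 301/(-235)) - 758) = 267/(√(-10 + 301*(-1/235)) - 758) = 267/(√(-10 - 301/235) - 758) = 267/(√(-2651/235) - 758) = 267/(I*√622985/235 - 758) = 267/(-758 + I*√622985/235) ≈ -0.35224 - 0.0015608*I)
O/(6 + y) = (-267*√235/(758*√235 - I*√2651))/(6 - 23) = -267*√235/(758*√235 - I*√2651)/(-17) = -267*√235/(758*√235 - I*√2651)*(-1/17) = 267*√235/(17*(758*√235 - I*√2651))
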